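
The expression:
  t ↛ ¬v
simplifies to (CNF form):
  t ∧ v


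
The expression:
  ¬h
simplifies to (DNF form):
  ¬h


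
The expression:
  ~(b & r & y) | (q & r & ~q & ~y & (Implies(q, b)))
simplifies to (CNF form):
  ~b | ~r | ~y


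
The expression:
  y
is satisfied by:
  {y: True}


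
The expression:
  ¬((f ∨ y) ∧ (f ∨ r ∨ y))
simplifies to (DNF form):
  ¬f ∧ ¬y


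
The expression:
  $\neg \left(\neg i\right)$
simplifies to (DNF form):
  $i$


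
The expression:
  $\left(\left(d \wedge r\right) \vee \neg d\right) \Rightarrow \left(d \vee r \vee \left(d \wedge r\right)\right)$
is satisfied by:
  {r: True, d: True}
  {r: True, d: False}
  {d: True, r: False}


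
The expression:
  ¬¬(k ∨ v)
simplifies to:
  k ∨ v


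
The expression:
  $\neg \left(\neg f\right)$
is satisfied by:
  {f: True}


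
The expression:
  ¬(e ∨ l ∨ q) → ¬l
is always true.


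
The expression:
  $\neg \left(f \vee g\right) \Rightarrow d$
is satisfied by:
  {d: True, g: True, f: True}
  {d: True, g: True, f: False}
  {d: True, f: True, g: False}
  {d: True, f: False, g: False}
  {g: True, f: True, d: False}
  {g: True, f: False, d: False}
  {f: True, g: False, d: False}


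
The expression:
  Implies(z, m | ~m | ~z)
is always true.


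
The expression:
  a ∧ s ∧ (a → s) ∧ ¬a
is never true.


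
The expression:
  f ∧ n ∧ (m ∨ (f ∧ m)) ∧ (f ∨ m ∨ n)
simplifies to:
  f ∧ m ∧ n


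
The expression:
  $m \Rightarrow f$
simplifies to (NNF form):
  $f \vee \neg m$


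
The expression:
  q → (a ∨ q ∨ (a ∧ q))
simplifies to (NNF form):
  True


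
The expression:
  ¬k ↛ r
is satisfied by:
  {r: True, k: False}
  {k: False, r: False}
  {k: True, r: True}


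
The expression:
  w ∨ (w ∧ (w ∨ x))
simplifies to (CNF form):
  w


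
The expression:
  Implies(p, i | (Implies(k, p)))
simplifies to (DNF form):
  True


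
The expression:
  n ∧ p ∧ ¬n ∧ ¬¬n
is never true.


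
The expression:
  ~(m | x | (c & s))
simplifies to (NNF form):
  ~m & ~x & (~c | ~s)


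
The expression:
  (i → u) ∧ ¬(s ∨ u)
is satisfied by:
  {u: False, i: False, s: False}


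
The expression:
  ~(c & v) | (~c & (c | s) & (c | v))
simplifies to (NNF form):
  ~c | ~v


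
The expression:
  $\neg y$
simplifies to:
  $\neg y$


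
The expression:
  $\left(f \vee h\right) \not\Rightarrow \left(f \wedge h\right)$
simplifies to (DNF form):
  $\left(f \wedge \neg h\right) \vee \left(h \wedge \neg f\right)$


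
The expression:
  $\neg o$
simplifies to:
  $\neg o$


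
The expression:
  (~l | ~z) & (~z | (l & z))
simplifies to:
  ~z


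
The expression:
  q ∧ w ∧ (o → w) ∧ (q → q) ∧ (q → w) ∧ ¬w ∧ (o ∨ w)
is never true.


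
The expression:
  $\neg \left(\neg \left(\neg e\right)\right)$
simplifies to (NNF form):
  $\neg e$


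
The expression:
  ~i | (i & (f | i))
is always true.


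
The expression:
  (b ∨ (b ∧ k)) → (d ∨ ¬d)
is always true.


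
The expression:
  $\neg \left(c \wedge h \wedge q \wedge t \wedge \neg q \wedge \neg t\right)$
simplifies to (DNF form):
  $\text{True}$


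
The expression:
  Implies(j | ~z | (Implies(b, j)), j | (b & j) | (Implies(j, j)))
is always true.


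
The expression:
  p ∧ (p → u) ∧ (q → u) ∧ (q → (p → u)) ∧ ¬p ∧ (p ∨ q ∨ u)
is never true.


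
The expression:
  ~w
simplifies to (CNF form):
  ~w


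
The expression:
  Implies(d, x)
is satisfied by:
  {x: True, d: False}
  {d: False, x: False}
  {d: True, x: True}


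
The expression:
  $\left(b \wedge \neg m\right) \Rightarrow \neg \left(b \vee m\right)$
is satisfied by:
  {m: True, b: False}
  {b: False, m: False}
  {b: True, m: True}


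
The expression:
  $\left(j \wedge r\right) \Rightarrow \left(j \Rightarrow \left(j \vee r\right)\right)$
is always true.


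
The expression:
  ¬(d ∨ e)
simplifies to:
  ¬d ∧ ¬e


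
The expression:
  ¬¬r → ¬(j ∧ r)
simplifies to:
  ¬j ∨ ¬r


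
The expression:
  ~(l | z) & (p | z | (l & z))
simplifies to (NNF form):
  p & ~l & ~z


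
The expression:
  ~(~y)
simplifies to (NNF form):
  y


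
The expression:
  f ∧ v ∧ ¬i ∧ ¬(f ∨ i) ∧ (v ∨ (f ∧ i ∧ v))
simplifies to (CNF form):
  False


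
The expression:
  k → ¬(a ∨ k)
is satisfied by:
  {k: False}


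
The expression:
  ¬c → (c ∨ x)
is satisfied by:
  {x: True, c: True}
  {x: True, c: False}
  {c: True, x: False}


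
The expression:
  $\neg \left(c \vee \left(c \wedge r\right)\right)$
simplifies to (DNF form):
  $\neg c$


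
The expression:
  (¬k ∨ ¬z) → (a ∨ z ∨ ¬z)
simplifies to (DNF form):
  True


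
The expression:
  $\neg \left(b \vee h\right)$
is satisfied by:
  {h: False, b: False}


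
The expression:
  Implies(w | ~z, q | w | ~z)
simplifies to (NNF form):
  True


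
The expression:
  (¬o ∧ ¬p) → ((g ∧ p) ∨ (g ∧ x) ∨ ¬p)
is always true.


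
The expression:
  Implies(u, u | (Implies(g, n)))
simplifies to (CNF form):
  True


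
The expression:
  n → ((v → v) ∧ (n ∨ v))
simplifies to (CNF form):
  True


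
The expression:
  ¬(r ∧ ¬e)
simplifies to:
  e ∨ ¬r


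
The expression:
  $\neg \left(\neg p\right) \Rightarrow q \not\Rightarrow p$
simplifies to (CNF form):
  $\neg p$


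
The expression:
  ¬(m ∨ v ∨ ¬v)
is never true.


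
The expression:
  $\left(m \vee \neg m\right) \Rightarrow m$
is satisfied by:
  {m: True}


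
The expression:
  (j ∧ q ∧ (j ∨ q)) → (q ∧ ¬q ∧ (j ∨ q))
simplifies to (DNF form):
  ¬j ∨ ¬q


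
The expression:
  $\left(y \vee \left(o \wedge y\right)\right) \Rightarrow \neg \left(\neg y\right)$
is always true.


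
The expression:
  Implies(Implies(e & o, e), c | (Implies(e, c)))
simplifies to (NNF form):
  c | ~e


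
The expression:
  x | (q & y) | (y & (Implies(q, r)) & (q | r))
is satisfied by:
  {r: True, x: True, q: True, y: True}
  {r: True, x: True, y: True, q: False}
  {x: True, q: True, y: True, r: False}
  {x: True, y: True, q: False, r: False}
  {x: True, q: True, r: True, y: False}
  {x: True, r: True, y: False, q: False}
  {x: True, q: True, y: False, r: False}
  {x: True, y: False, q: False, r: False}
  {r: True, y: True, q: True, x: False}
  {r: True, y: True, q: False, x: False}
  {y: True, q: True, r: False, x: False}


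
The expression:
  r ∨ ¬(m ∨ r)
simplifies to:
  r ∨ ¬m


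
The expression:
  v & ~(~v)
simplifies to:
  v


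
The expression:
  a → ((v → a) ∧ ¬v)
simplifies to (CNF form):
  ¬a ∨ ¬v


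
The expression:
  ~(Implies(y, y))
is never true.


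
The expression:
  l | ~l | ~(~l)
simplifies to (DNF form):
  True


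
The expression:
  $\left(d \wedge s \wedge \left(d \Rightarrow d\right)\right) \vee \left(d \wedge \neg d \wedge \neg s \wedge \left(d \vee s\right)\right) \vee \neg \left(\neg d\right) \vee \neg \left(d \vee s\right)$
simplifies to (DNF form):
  $d \vee \neg s$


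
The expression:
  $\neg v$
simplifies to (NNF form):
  $\neg v$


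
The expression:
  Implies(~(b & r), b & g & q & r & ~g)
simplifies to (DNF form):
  b & r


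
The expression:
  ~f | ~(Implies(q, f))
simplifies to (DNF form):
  ~f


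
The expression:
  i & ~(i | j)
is never true.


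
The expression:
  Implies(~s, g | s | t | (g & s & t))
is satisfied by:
  {t: True, g: True, s: True}
  {t: True, g: True, s: False}
  {t: True, s: True, g: False}
  {t: True, s: False, g: False}
  {g: True, s: True, t: False}
  {g: True, s: False, t: False}
  {s: True, g: False, t: False}


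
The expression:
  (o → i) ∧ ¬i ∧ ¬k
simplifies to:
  ¬i ∧ ¬k ∧ ¬o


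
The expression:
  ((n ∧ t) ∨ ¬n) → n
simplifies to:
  n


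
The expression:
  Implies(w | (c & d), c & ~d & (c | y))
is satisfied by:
  {w: False, c: False, d: False}
  {d: True, w: False, c: False}
  {c: True, w: False, d: False}
  {c: True, w: True, d: False}


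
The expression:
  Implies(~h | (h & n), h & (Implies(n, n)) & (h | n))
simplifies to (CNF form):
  h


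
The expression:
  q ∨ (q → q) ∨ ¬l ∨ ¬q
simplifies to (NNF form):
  True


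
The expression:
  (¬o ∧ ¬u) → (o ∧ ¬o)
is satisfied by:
  {o: True, u: True}
  {o: True, u: False}
  {u: True, o: False}


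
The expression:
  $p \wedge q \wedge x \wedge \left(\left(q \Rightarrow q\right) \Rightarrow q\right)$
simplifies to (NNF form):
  $p \wedge q \wedge x$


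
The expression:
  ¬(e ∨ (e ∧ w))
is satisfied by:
  {e: False}


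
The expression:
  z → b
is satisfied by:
  {b: True, z: False}
  {z: False, b: False}
  {z: True, b: True}


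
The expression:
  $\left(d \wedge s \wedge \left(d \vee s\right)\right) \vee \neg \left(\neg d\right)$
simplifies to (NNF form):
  $d$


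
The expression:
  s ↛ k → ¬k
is always true.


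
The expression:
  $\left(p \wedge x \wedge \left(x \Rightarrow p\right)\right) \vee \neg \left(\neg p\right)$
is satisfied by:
  {p: True}


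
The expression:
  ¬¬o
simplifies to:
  o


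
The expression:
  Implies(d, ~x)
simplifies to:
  ~d | ~x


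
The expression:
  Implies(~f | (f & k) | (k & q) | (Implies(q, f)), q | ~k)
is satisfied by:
  {q: True, k: False}
  {k: False, q: False}
  {k: True, q: True}


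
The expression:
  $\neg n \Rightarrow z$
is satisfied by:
  {n: True, z: True}
  {n: True, z: False}
  {z: True, n: False}


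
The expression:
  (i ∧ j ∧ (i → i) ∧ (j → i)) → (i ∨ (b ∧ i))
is always true.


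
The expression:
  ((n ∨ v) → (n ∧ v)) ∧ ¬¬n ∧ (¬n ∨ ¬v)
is never true.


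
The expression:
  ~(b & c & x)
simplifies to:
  ~b | ~c | ~x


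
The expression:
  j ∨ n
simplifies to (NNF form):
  j ∨ n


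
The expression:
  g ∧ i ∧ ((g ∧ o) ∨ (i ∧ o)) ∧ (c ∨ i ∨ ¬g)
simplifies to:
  g ∧ i ∧ o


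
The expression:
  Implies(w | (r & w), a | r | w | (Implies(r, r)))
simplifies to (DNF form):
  True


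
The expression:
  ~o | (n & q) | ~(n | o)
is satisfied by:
  {n: True, q: True, o: False}
  {n: True, q: False, o: False}
  {q: True, n: False, o: False}
  {n: False, q: False, o: False}
  {n: True, o: True, q: True}


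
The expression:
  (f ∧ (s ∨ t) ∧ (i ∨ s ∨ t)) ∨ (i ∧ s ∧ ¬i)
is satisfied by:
  {t: True, s: True, f: True}
  {t: True, f: True, s: False}
  {s: True, f: True, t: False}


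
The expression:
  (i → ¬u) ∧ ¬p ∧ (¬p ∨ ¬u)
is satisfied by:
  {u: False, p: False, i: False}
  {i: True, u: False, p: False}
  {u: True, i: False, p: False}


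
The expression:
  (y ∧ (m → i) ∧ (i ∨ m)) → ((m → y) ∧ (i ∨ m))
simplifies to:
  True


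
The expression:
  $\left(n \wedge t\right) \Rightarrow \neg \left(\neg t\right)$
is always true.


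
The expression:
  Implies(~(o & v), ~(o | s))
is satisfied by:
  {v: True, s: False, o: False}
  {s: False, o: False, v: False}
  {v: True, o: True, s: False}
  {v: True, o: True, s: True}


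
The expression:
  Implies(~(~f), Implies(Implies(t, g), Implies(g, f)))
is always true.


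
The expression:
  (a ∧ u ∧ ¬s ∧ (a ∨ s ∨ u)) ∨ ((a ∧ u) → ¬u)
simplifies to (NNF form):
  ¬a ∨ ¬s ∨ ¬u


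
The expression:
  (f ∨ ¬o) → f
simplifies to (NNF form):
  f ∨ o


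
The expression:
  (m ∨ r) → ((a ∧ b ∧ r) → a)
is always true.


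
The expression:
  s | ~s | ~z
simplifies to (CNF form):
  True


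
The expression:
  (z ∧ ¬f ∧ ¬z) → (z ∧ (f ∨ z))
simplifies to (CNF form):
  True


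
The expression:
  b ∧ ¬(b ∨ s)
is never true.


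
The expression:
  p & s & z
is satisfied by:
  {z: True, p: True, s: True}


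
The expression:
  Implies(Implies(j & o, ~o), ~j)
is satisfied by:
  {o: True, j: False}
  {j: False, o: False}
  {j: True, o: True}


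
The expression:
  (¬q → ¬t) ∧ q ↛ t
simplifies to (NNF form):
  q ∧ ¬t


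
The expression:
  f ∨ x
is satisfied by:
  {x: True, f: True}
  {x: True, f: False}
  {f: True, x: False}


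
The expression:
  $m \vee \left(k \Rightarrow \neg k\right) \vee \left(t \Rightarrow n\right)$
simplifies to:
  $m \vee n \vee \neg k \vee \neg t$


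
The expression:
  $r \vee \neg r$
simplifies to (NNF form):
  $\text{True}$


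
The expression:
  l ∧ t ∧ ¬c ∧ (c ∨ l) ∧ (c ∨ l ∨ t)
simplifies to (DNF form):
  l ∧ t ∧ ¬c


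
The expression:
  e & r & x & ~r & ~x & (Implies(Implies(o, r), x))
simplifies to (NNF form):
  False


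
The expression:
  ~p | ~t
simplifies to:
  ~p | ~t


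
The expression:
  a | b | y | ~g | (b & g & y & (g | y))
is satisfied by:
  {a: True, y: True, b: True, g: False}
  {a: True, y: True, g: False, b: False}
  {a: True, b: True, g: False, y: False}
  {a: True, g: False, b: False, y: False}
  {y: True, b: True, g: False, a: False}
  {y: True, g: False, b: False, a: False}
  {b: True, y: False, g: False, a: False}
  {y: False, g: False, b: False, a: False}
  {y: True, a: True, g: True, b: True}
  {y: True, a: True, g: True, b: False}
  {a: True, g: True, b: True, y: False}
  {a: True, g: True, y: False, b: False}
  {b: True, g: True, y: True, a: False}
  {g: True, y: True, a: False, b: False}
  {g: True, b: True, a: False, y: False}


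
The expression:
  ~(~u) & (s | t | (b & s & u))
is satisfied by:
  {t: True, s: True, u: True}
  {t: True, u: True, s: False}
  {s: True, u: True, t: False}


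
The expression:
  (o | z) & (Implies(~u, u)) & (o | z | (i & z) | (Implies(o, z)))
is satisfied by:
  {o: True, z: True, u: True}
  {o: True, u: True, z: False}
  {z: True, u: True, o: False}


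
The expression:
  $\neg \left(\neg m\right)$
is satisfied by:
  {m: True}


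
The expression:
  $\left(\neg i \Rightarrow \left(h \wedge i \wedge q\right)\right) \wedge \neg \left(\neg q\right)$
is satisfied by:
  {i: True, q: True}


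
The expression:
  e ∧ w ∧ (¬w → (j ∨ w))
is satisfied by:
  {e: True, w: True}


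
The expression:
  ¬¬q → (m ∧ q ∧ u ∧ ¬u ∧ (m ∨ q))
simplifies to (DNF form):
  ¬q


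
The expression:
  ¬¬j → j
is always true.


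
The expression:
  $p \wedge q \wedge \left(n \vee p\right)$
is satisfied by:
  {p: True, q: True}


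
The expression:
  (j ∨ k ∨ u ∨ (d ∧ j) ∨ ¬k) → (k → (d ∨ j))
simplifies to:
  d ∨ j ∨ ¬k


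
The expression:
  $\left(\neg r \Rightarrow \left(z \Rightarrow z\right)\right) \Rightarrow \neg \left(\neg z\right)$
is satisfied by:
  {z: True}


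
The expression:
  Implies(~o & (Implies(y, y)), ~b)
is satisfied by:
  {o: True, b: False}
  {b: False, o: False}
  {b: True, o: True}


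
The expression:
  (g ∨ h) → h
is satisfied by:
  {h: True, g: False}
  {g: False, h: False}
  {g: True, h: True}


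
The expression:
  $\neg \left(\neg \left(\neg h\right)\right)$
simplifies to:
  $\neg h$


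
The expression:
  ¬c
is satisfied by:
  {c: False}


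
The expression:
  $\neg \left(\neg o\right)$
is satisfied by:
  {o: True}


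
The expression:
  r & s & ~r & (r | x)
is never true.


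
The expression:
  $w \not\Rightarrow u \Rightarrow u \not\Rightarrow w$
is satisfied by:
  {u: True, w: False}
  {w: False, u: False}
  {w: True, u: True}


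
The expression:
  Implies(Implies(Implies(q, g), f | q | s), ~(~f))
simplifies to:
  f | (~q & ~s)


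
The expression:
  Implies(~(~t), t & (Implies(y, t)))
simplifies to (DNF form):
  True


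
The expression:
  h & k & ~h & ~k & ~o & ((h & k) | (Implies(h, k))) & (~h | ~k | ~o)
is never true.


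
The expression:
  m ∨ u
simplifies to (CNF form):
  m ∨ u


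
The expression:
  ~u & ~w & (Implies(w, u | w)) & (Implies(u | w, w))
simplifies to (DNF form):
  ~u & ~w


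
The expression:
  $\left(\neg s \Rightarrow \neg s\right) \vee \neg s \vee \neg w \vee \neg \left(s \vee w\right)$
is always true.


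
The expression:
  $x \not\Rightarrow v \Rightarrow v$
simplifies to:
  $v \vee \neg x$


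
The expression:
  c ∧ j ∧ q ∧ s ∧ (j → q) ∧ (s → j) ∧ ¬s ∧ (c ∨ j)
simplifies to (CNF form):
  False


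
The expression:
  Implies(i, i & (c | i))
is always true.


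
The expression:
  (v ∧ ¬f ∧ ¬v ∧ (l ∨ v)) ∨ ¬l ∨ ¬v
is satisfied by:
  {l: False, v: False}
  {v: True, l: False}
  {l: True, v: False}


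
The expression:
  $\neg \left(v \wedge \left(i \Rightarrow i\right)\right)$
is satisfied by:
  {v: False}


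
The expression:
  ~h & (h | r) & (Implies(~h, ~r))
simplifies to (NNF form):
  False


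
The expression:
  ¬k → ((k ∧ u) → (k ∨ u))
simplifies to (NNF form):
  True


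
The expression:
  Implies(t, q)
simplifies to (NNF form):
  q | ~t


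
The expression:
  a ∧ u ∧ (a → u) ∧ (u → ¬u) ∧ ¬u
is never true.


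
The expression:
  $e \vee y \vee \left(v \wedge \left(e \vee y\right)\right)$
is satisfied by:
  {y: True, e: True}
  {y: True, e: False}
  {e: True, y: False}


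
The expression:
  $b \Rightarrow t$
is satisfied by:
  {t: True, b: False}
  {b: False, t: False}
  {b: True, t: True}


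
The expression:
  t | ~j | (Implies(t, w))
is always true.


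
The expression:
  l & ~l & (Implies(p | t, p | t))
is never true.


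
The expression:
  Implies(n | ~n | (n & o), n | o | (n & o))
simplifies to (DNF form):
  n | o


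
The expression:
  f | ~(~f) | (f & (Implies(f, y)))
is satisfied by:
  {f: True}


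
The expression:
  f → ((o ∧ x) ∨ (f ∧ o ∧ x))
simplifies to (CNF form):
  (o ∨ ¬f) ∧ (x ∨ ¬f)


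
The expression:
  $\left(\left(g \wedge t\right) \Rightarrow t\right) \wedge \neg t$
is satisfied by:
  {t: False}


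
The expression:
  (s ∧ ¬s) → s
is always true.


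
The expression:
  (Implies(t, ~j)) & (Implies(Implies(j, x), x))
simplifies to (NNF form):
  (j & ~t) | (x & ~j)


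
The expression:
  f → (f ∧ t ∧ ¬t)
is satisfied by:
  {f: False}


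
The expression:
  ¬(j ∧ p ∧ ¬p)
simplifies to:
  True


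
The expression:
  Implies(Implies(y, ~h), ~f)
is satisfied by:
  {h: True, y: True, f: False}
  {h: True, y: False, f: False}
  {y: True, h: False, f: False}
  {h: False, y: False, f: False}
  {f: True, h: True, y: True}


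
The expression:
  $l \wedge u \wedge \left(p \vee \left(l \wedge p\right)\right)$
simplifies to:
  $l \wedge p \wedge u$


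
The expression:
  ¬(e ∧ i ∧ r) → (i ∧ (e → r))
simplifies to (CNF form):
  i ∧ (r ∨ ¬e)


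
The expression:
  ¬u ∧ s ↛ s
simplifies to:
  False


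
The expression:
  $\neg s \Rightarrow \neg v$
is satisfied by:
  {s: True, v: False}
  {v: False, s: False}
  {v: True, s: True}


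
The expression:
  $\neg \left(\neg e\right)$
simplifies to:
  $e$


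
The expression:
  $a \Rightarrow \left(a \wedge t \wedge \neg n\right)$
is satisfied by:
  {t: True, n: False, a: False}
  {n: False, a: False, t: False}
  {t: True, n: True, a: False}
  {n: True, t: False, a: False}
  {a: True, t: True, n: False}


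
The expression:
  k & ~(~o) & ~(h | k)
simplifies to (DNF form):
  False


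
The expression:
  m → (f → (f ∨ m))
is always true.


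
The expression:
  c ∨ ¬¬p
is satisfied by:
  {c: True, p: True}
  {c: True, p: False}
  {p: True, c: False}


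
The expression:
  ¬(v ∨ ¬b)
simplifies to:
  b ∧ ¬v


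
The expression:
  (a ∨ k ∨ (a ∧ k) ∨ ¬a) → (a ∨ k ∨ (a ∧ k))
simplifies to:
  a ∨ k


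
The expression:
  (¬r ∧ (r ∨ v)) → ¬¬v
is always true.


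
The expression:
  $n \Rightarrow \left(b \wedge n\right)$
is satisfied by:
  {b: True, n: False}
  {n: False, b: False}
  {n: True, b: True}


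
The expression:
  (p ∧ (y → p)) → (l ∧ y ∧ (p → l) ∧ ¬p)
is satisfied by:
  {p: False}


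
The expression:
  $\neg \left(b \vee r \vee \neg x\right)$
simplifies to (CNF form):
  $x \wedge \neg b \wedge \neg r$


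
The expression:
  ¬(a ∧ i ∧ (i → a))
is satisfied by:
  {a: False, i: False}
  {i: True, a: False}
  {a: True, i: False}


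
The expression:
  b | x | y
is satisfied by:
  {y: True, b: True, x: True}
  {y: True, b: True, x: False}
  {y: True, x: True, b: False}
  {y: True, x: False, b: False}
  {b: True, x: True, y: False}
  {b: True, x: False, y: False}
  {x: True, b: False, y: False}


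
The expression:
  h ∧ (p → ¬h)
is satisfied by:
  {h: True, p: False}


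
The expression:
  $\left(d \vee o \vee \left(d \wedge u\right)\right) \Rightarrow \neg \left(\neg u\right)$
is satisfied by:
  {u: True, o: False, d: False}
  {d: True, u: True, o: False}
  {u: True, o: True, d: False}
  {d: True, u: True, o: True}
  {d: False, o: False, u: False}


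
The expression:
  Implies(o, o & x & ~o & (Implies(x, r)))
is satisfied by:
  {o: False}


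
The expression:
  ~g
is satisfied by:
  {g: False}


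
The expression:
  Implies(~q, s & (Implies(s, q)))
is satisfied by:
  {q: True}


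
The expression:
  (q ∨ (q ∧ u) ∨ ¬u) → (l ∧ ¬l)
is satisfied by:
  {u: True, q: False}


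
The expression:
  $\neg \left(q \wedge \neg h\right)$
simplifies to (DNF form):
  $h \vee \neg q$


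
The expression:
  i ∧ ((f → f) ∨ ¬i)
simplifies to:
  i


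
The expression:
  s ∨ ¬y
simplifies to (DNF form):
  s ∨ ¬y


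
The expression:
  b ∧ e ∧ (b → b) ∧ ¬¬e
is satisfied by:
  {e: True, b: True}


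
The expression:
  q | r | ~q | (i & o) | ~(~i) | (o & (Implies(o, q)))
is always true.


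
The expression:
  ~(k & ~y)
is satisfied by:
  {y: True, k: False}
  {k: False, y: False}
  {k: True, y: True}


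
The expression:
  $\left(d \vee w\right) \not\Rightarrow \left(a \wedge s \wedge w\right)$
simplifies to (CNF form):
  $\left(d \vee w\right) \wedge \left(w \vee \neg w\right) \wedge \left(d \vee w \vee \neg a\right) \wedge \left(d \vee w \vee \neg s\right) \wedge \left(d \vee \neg a \vee \neg s\right) \wedge \left(w \vee \neg a \vee \neg w\right) \wedge \left(w \vee \neg s \vee \neg w\right) \wedge \left(\neg a \vee \neg s \vee \neg w\right)$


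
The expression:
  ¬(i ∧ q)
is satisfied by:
  {q: False, i: False}
  {i: True, q: False}
  {q: True, i: False}


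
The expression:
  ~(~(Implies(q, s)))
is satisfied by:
  {s: True, q: False}
  {q: False, s: False}
  {q: True, s: True}


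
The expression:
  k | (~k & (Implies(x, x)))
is always true.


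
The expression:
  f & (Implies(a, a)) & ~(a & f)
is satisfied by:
  {f: True, a: False}


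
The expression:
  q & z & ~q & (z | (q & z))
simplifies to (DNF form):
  False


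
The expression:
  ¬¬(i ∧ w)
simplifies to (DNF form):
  i ∧ w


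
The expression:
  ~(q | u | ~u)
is never true.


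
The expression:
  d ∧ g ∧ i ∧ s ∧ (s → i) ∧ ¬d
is never true.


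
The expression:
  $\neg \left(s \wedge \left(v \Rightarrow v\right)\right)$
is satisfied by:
  {s: False}


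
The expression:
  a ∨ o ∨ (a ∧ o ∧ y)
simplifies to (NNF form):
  a ∨ o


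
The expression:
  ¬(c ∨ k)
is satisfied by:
  {k: False, c: False}


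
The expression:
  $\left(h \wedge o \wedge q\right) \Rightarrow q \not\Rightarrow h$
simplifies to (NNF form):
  $\neg h \vee \neg o \vee \neg q$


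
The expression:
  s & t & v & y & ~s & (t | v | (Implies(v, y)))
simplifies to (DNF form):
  False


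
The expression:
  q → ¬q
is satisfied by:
  {q: False}


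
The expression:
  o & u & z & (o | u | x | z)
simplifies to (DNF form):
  o & u & z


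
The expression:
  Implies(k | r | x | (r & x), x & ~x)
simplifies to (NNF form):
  ~k & ~r & ~x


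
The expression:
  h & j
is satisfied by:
  {h: True, j: True}


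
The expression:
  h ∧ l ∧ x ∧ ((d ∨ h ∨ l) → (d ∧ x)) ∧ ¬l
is never true.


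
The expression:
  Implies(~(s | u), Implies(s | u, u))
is always true.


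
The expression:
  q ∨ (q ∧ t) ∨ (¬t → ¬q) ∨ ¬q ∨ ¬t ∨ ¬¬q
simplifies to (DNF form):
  True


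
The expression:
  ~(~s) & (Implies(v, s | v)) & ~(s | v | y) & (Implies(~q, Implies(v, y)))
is never true.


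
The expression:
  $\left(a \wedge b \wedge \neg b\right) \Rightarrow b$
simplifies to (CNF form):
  $\text{True}$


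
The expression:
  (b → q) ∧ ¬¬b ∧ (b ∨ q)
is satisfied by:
  {b: True, q: True}


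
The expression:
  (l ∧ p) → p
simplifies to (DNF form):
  True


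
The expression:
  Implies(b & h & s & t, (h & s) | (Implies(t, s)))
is always true.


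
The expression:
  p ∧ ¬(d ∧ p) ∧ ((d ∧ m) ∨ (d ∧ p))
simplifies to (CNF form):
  False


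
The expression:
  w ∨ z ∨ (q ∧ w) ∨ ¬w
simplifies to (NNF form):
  True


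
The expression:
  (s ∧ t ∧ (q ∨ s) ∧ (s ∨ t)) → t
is always true.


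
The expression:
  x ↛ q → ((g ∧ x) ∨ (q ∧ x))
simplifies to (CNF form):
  g ∨ q ∨ ¬x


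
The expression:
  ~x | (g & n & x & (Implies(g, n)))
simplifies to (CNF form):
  (g | ~x) & (n | ~x)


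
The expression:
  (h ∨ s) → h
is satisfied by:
  {h: True, s: False}
  {s: False, h: False}
  {s: True, h: True}


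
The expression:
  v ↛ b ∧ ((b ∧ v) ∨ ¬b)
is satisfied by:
  {v: True, b: False}


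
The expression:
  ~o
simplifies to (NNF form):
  ~o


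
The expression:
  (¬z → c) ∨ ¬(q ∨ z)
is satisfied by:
  {c: True, z: True, q: False}
  {c: True, q: False, z: False}
  {z: True, q: False, c: False}
  {z: False, q: False, c: False}
  {c: True, z: True, q: True}
  {c: True, q: True, z: False}
  {z: True, q: True, c: False}


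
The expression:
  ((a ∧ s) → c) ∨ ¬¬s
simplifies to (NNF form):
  True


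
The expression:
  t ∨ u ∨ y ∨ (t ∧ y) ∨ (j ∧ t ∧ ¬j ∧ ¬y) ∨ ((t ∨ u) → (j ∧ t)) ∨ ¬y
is always true.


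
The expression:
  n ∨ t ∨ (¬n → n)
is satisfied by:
  {n: True, t: True}
  {n: True, t: False}
  {t: True, n: False}


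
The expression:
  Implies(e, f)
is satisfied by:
  {f: True, e: False}
  {e: False, f: False}
  {e: True, f: True}


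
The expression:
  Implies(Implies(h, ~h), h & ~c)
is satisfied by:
  {h: True}


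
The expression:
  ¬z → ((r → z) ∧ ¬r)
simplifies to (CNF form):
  z ∨ ¬r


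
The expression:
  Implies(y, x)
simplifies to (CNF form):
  x | ~y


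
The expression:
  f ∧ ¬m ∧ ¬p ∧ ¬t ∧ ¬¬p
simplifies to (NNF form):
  False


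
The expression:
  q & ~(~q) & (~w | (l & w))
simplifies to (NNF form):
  q & (l | ~w)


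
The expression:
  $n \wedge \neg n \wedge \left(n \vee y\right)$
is never true.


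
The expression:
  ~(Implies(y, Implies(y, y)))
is never true.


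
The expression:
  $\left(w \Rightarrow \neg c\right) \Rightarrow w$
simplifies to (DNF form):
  $w$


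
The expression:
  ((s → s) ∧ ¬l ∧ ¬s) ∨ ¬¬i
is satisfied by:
  {i: True, l: False, s: False}
  {i: True, s: True, l: False}
  {i: True, l: True, s: False}
  {i: True, s: True, l: True}
  {s: False, l: False, i: False}


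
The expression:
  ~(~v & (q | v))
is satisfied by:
  {v: True, q: False}
  {q: False, v: False}
  {q: True, v: True}


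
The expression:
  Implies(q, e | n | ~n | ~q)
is always true.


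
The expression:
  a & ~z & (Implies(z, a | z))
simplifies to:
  a & ~z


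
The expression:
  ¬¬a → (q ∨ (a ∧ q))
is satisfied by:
  {q: True, a: False}
  {a: False, q: False}
  {a: True, q: True}


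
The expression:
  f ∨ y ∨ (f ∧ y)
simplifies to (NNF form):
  f ∨ y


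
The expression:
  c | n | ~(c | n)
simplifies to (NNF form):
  True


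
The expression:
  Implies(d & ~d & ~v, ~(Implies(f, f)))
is always true.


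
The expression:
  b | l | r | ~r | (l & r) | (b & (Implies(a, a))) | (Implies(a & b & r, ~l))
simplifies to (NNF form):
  True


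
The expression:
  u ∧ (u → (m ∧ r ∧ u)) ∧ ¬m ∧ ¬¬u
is never true.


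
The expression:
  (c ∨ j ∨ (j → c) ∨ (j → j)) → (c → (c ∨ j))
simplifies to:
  True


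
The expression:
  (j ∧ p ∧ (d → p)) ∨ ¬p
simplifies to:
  j ∨ ¬p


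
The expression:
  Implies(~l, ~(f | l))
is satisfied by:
  {l: True, f: False}
  {f: False, l: False}
  {f: True, l: True}


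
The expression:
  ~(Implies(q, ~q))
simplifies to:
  q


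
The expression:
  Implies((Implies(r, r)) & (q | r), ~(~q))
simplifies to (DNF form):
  q | ~r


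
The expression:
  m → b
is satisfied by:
  {b: True, m: False}
  {m: False, b: False}
  {m: True, b: True}


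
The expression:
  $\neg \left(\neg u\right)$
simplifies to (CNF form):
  $u$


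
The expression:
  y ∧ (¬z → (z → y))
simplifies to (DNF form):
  y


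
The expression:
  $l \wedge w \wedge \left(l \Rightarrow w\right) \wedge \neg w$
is never true.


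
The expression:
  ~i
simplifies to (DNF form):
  ~i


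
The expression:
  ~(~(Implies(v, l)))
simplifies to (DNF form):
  l | ~v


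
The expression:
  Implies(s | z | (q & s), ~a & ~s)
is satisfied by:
  {z: False, s: False, a: False}
  {a: True, z: False, s: False}
  {z: True, a: False, s: False}


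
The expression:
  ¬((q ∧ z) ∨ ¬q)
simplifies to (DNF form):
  q ∧ ¬z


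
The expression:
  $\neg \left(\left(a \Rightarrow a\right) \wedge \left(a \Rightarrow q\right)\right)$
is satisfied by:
  {a: True, q: False}


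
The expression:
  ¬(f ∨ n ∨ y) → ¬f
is always true.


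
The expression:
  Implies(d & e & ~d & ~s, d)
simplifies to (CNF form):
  True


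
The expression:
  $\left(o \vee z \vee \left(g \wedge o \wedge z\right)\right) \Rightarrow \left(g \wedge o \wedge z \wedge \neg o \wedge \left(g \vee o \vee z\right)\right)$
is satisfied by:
  {o: False, z: False}


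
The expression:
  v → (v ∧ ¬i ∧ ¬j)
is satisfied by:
  {i: False, v: False, j: False}
  {j: True, i: False, v: False}
  {i: True, j: False, v: False}
  {j: True, i: True, v: False}
  {v: True, j: False, i: False}


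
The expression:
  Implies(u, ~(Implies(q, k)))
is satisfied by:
  {q: True, k: False, u: False}
  {k: False, u: False, q: False}
  {q: True, k: True, u: False}
  {k: True, q: False, u: False}
  {u: True, q: True, k: False}


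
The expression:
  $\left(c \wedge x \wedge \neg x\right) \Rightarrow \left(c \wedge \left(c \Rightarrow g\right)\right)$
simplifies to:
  $\text{True}$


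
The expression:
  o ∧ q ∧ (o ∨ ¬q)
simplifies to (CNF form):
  o ∧ q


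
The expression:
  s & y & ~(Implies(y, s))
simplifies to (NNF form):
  False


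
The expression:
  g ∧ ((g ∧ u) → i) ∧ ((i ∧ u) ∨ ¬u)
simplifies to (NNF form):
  g ∧ (i ∨ ¬u)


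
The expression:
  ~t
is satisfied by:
  {t: False}


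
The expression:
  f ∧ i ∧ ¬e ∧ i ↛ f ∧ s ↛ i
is never true.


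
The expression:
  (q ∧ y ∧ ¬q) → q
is always true.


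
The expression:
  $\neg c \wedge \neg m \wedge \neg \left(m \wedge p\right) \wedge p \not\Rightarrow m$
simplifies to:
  $p \wedge \neg c \wedge \neg m$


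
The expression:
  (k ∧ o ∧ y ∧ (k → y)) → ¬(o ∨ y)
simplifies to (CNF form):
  ¬k ∨ ¬o ∨ ¬y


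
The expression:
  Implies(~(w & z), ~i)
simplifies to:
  ~i | (w & z)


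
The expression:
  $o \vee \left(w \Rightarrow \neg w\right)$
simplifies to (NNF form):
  $o \vee \neg w$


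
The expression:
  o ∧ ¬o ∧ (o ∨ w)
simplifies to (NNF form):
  False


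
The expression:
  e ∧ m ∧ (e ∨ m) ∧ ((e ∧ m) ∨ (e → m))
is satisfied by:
  {m: True, e: True}


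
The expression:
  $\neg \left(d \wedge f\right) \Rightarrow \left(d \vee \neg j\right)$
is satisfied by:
  {d: True, j: False}
  {j: False, d: False}
  {j: True, d: True}


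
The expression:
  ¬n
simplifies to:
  ¬n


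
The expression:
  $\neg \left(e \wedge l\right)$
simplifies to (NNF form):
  $\neg e \vee \neg l$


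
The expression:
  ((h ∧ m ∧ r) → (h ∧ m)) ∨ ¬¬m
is always true.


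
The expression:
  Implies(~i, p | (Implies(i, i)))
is always true.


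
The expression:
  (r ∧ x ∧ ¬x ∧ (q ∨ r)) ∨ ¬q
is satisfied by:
  {q: False}


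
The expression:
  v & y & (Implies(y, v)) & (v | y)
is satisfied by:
  {y: True, v: True}


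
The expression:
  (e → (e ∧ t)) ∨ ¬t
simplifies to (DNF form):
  True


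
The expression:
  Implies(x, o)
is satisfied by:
  {o: True, x: False}
  {x: False, o: False}
  {x: True, o: True}


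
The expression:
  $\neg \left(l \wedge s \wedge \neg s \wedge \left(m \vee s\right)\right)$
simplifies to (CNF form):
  $\text{True}$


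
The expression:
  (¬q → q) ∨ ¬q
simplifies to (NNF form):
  True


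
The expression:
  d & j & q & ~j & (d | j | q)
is never true.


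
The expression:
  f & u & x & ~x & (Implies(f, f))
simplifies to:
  False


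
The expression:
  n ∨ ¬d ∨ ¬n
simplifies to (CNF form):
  True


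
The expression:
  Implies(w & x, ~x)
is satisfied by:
  {w: False, x: False}
  {x: True, w: False}
  {w: True, x: False}


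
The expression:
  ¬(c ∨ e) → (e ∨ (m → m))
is always true.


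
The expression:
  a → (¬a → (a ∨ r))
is always true.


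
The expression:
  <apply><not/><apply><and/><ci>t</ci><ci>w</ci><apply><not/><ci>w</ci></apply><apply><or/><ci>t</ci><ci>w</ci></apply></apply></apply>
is always true.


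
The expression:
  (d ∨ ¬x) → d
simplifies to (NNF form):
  d ∨ x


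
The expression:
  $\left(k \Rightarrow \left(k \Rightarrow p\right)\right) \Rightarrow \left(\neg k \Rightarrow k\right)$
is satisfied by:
  {k: True}


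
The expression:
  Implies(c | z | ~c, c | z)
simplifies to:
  c | z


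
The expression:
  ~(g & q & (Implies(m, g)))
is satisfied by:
  {g: False, q: False}
  {q: True, g: False}
  {g: True, q: False}


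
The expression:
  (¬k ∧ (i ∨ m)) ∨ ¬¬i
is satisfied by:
  {i: True, m: True, k: False}
  {i: True, k: False, m: False}
  {i: True, m: True, k: True}
  {i: True, k: True, m: False}
  {m: True, k: False, i: False}


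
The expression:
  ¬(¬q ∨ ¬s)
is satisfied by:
  {s: True, q: True}


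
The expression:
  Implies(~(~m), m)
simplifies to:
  True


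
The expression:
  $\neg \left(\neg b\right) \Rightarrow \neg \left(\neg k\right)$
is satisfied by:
  {k: True, b: False}
  {b: False, k: False}
  {b: True, k: True}


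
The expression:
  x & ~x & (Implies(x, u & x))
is never true.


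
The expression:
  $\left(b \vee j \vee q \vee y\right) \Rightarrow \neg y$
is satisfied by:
  {y: False}


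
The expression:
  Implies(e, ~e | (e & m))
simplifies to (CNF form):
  m | ~e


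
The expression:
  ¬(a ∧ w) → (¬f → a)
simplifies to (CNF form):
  a ∨ f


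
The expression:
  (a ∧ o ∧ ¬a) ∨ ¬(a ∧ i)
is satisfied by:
  {a: False, i: False}
  {i: True, a: False}
  {a: True, i: False}


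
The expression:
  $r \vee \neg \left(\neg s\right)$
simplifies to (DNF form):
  $r \vee s$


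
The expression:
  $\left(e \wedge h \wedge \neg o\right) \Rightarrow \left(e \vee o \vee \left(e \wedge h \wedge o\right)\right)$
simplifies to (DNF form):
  $\text{True}$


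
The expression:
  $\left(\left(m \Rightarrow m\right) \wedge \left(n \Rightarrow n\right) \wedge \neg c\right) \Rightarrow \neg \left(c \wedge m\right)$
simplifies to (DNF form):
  $\text{True}$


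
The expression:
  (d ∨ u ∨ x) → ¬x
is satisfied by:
  {x: False}


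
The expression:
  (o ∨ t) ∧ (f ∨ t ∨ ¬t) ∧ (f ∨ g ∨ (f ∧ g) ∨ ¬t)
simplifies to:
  (f ∧ t) ∨ (g ∧ t) ∨ (o ∧ ¬t)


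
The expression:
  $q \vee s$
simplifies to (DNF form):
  $q \vee s$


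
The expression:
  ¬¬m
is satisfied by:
  {m: True}


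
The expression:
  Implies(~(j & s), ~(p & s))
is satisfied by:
  {j: True, s: False, p: False}
  {s: False, p: False, j: False}
  {j: True, p: True, s: False}
  {p: True, s: False, j: False}
  {j: True, s: True, p: False}
  {s: True, j: False, p: False}
  {j: True, p: True, s: True}


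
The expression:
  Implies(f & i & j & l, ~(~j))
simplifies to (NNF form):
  True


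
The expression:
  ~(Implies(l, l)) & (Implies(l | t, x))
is never true.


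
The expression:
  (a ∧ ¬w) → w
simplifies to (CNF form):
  w ∨ ¬a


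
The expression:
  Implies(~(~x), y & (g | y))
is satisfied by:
  {y: True, x: False}
  {x: False, y: False}
  {x: True, y: True}


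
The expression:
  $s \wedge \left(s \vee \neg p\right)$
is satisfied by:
  {s: True}


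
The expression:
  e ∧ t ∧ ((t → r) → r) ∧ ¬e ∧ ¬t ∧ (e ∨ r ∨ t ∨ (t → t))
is never true.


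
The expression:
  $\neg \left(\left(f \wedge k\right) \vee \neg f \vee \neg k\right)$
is never true.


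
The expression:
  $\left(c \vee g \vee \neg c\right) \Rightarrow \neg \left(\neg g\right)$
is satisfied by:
  {g: True}


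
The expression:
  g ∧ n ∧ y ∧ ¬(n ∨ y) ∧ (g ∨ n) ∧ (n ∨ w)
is never true.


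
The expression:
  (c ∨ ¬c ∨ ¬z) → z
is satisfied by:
  {z: True}


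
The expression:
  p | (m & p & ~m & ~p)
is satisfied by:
  {p: True}


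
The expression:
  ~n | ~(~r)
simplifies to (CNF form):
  r | ~n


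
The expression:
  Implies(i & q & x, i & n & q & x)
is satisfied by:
  {n: True, q: False, x: False, i: False}
  {n: False, q: False, x: False, i: False}
  {n: True, i: True, q: False, x: False}
  {i: True, n: False, q: False, x: False}
  {n: True, x: True, i: False, q: False}
  {x: True, i: False, q: False, n: False}
  {n: True, i: True, x: True, q: False}
  {i: True, x: True, n: False, q: False}
  {n: True, q: True, i: False, x: False}
  {q: True, i: False, x: False, n: False}
  {n: True, i: True, q: True, x: False}
  {i: True, q: True, n: False, x: False}
  {n: True, x: True, q: True, i: False}
  {x: True, q: True, i: False, n: False}
  {n: True, i: True, x: True, q: True}
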